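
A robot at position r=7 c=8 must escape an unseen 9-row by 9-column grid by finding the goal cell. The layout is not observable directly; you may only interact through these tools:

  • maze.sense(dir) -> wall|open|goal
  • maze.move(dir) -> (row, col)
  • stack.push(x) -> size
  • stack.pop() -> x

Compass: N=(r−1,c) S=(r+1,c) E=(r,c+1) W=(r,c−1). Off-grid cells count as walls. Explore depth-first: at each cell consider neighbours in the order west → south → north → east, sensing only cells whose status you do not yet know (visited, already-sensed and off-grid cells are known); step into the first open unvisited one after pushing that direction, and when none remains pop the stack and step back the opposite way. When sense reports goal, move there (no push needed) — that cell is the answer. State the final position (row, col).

CALL sense[dir=west]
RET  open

CALL push[x=west]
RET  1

CALL move[dir=west]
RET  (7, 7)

CALL sense[dir=west]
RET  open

CALL push[x=west]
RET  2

CALL move[dir=west]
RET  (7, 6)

CALL sense[dir=west]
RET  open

CALL push[x=west]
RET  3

CALL move[dir=west]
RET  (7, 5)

CALL sense[dir=west]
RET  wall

CALL sense[dir=south]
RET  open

CALL push[x=south]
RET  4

CALL move[dir=south]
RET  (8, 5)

CALL sense[dir=west]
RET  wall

CALL sense[dir=east]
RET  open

CALL push[x=east]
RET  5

CALL move[dir=east]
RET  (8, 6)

CALL sense[dir=east]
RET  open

CALL push[x=east]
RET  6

CALL move[dir=east]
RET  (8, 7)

CALL sense[dir=east]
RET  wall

CALL pop[]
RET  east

CALL move[dir=west]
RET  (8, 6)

CALL pop[]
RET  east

CALL move[dir=west]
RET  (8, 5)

CALL pop[]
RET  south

CALL move[dir=north]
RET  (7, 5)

CALL sense[dir=north]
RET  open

CALL push[x=north]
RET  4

CALL move[dir=north]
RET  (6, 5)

CALL sense[dir=west]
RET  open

CALL push[x=west]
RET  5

CALL move[dir=west]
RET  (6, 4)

CALL sense[dir=west]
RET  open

CALL push[x=west]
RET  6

CALL move[dir=west]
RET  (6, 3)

CALL sense[dir=west]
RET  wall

CALL sense[dir=south]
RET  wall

CALL sense[dir=north]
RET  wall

CALL pop[]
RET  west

CALL move[dir=east]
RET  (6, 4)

CALL sense[dir=north]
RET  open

CALL push[x=north]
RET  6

CALL move[dir=north]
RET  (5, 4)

CALL sense[dir=north]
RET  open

CALL push[x=north]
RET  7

CALL move[dir=north]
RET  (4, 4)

CALL sense[dir=west]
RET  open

CALL push[x=west]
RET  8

CALL move[dir=west]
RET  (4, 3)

CALL sense[dir=west]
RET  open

CALL push[x=west]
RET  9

CALL move[dir=west]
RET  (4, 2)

CALL sense[dir=west]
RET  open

CALL push[x=west]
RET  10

CALL move[dir=west]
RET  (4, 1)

CALL sense[dir=west]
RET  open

CALL push[x=west]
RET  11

CALL move[dir=west]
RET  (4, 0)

CALL sense[dir=south]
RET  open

CALL push[x=south]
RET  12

CALL move[dir=south]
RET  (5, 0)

CALL sense[dir=south]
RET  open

CALL push[x=south]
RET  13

CALL move[dir=south]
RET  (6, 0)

CALL sense[dir=south]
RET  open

CALL push[x=south]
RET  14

CALL move[dir=south]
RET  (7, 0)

CALL sense[dir=south]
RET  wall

CALL sense[dir=east]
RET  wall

CALL pop[]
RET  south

CALL move[dir=north]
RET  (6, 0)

CALL sense[dir=east]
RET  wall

CALL pop[]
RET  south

CALL move[dir=north]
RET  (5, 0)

CALL sense[dir=east]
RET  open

CALL push[x=east]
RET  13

CALL move[dir=east]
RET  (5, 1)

CALL sense[dir=east]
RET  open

CALL push[x=east]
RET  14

CALL move[dir=east]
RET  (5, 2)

CALL pop[]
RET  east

CALL move[dir=west]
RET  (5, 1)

CALL pop[]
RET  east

CALL move[dir=west]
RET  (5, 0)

CALL pop[]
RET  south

CALL move[dir=north]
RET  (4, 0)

CALL sense[dir=north]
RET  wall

CALL pop[]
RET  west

CALL move[dir=east]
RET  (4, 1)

CALL sense[dir=north]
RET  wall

CALL pop[]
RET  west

CALL move[dir=east]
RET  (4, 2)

CALL sense[dir=north]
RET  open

CALL push[x=north]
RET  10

CALL move[dir=north]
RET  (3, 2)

CALL sense[dir=north]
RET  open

CALL push[x=north]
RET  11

CALL move[dir=north]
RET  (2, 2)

CALL sense[dir=west]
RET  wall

CALL sense[dir=north]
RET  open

CALL push[x=north]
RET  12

CALL move[dir=north]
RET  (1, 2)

CALL sense[dir=west]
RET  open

CALL push[x=west]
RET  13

CALL move[dir=west]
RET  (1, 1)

CALL sense[dir=west]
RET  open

CALL push[x=west]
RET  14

CALL move[dir=west]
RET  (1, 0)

CALL sense[dir=south]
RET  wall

CALL sense[dir=north]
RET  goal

CALL move[dir=north]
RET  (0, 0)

Answer: (0, 0)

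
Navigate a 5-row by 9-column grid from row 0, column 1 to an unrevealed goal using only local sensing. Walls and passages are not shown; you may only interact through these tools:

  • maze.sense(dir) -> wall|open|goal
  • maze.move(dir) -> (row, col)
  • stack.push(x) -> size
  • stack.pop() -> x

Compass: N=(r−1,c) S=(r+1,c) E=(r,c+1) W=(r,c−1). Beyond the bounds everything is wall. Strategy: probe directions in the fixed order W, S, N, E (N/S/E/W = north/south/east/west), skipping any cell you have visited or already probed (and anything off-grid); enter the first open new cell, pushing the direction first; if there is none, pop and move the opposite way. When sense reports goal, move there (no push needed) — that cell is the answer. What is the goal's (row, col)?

! 1. maze.sense(west) -> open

! 2. stack.push(west) -> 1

! 3. maze.move(west) -> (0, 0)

! 4. maze.sense(south) -> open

! 5. stack.push(south) -> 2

! 6. maze.move(south) -> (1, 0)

! 7. maze.sense(south) -> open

! 8. stack.push(south) -> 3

! 9. maze.move(south) -> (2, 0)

! 10. maze.sense(south) -> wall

! 11. maze.sense(east) -> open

! 12. stack.push(east) -> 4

! 13. maze.move(east) -> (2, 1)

! 14. maze.sense(south) -> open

! 15. stack.push(south) -> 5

! 16. maze.move(south) -> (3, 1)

! 17. maze.sense(south) -> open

! 18. stack.push(south) -> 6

! 19. maze.move(south) -> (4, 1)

! 20. maze.sense(west) -> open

! 21. stack.push(west) -> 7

! 22. maze.move(west) -> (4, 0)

! 23. stack.pop() -> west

! 24. maze.move(east) -> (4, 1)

! 25. maze.sense(east) -> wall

! 26. stack.pop() -> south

! 27. maze.move(north) -> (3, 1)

! 28. maze.sense(east) -> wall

! 29. stack.pop() -> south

! 30. maze.move(north) -> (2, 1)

! 31. maze.sense(north) -> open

! 32. stack.push(north) -> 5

! 33. maze.move(north) -> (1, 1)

! 34. maze.sense(east) -> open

! 35. stack.push(east) -> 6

! 36. maze.move(east) -> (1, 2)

! 37. maze.sense(south) -> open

! 38. stack.push(south) -> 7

! 39. maze.move(south) -> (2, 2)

! 40. maze.sense(east) -> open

! 41. stack.push(east) -> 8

! 42. maze.move(east) -> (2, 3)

! 43. maze.sense(south) -> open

! 44. stack.push(south) -> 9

! 45. maze.move(south) -> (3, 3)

! 46. maze.sense(south) -> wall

! 47. maze.sense(east) -> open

! 48. stack.push(east) -> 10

! 49. maze.move(east) -> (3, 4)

! 50. maze.sense(south) -> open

! 51. stack.push(south) -> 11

! 52. maze.move(south) -> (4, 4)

! 53. maze.sense(east) -> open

! 54. stack.push(east) -> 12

! 55. maze.move(east) -> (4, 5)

! 56. maze.sense(north) -> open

! 57. stack.push(north) -> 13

! 58. maze.move(north) -> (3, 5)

! 59. maze.sense(north) -> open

! 60. stack.push(north) -> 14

! 61. maze.move(north) -> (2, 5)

! 62. maze.sense(west) -> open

! 63. stack.push(west) -> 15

! 64. maze.move(west) -> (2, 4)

! 65. maze.sense(north) -> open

! 66. stack.push(north) -> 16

! 67. maze.move(north) -> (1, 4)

! 68. maze.sense(west) -> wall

! 69. maze.sense(north) -> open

! 70. stack.push(north) -> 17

! 71. maze.move(north) -> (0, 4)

! 72. maze.sense(west) -> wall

! 73. maze.sense(east) -> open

! 74. stack.push(east) -> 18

! 75. maze.move(east) -> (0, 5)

! 76. maze.sense(south) -> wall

! 77. maze.sense(east) -> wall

! 78. stack.pop() -> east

! 79. maze.move(west) -> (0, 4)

! 80. stack.pop() -> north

! 81. maze.move(south) -> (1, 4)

! 82. stack.pop() -> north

! 83. maze.move(south) -> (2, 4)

! 84. stack.pop() -> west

! 85. maze.move(east) -> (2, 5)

! 86. maze.sense(east) -> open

! 87. stack.push(east) -> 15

! 88. maze.move(east) -> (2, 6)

! 89. maze.sense(south) -> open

! 90. stack.push(south) -> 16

! 91. maze.move(south) -> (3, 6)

! 92. maze.sense(south) -> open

! 93. stack.push(south) -> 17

! 94. maze.move(south) -> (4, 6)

! 95. maze.sense(east) -> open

! 96. stack.push(east) -> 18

! 97. maze.move(east) -> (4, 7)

! 98. maze.sense(north) -> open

! 99. stack.push(north) -> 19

! 100. maze.move(north) -> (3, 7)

! 101. maze.sense(north) -> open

! 102. stack.push(north) -> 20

! 103. maze.move(north) -> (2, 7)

! 104. maze.sense(north) -> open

! 105. stack.push(north) -> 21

! 106. maze.move(north) -> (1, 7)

! 107. maze.sense(west) -> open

! 108. stack.push(west) -> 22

! 109. maze.move(west) -> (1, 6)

! 110. stack.pop() -> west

! 111. maze.move(east) -> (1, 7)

! 112. maze.sense(north) -> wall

! 113. maze.sense(east) -> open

! 114. stack.push(east) -> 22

! 115. maze.move(east) -> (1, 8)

! 116. maze.sense(south) -> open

! 117. stack.push(south) -> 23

! 118. maze.move(south) -> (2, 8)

! 119. maze.sense(south) -> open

! 120. stack.push(south) -> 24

! 121. maze.move(south) -> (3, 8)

! 122. maze.sense(south) -> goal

! 123. maze.move(south) -> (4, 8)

Answer: (4, 8)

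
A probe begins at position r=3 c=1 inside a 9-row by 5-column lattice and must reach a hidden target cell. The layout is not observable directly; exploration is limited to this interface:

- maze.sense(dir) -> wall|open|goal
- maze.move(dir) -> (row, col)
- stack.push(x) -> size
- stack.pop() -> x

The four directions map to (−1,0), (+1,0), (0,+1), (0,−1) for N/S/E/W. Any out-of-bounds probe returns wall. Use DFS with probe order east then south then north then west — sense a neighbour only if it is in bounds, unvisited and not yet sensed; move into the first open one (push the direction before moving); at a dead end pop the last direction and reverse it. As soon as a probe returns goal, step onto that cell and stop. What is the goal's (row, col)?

Now I run maze.sense on dir: east, → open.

Invoking stack.push on x: east, — result: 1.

I use maze.move on dir: east, giving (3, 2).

I run maze.sense on dir: east, — result: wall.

Then maze.sense on dir: south, → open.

I invoke stack.push on x: south, yielding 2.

Then maze.move on dir: south, giving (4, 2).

Using maze.sense on dir: east, — result: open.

Using stack.push on x: east, and observe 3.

Calling maze.move on dir: east, and observe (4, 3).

I run maze.sense on dir: east, which returns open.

I run stack.push on x: east, which returns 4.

I try maze.move on dir: east, which returns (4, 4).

I use maze.sense on dir: south, and see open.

Invoking stack.push on x: south, which returns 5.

I call maze.move on dir: south, → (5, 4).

Now I run maze.sense on dir: south, → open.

Next I call stack.push on x: south, — result: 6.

Invoking maze.move on dir: south, giving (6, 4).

Calling maze.sense on dir: south, giving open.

Now I run stack.push on x: south, and observe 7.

I run maze.move on dir: south, → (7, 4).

I call maze.sense on dir: south, : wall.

I invoke maze.sense on dir: west, yielding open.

Now I run stack.push on x: west, giving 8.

Now I run maze.move on dir: west, and see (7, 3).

Invoking maze.sense on dir: south, which returns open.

Calling stack.push on x: south, giving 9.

Next I call maze.move on dir: south, which returns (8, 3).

Invoking maze.sense on dir: west, which returns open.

Calling stack.push on x: west, yielding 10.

Using maze.move on dir: west, : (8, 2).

Now I run maze.sense on dir: north, giving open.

I call stack.push on x: north, — result: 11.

Invoking maze.move on dir: north, : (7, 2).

Calling maze.sense on dir: north, and observe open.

I call stack.push on x: north, and observe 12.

I call maze.move on dir: north, and observe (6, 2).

Then maze.sense on dir: east, → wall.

Calling maze.sense on dir: north, and see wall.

I use maze.sense on dir: west, which returns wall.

Calling stack.pop, : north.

Using maze.move on dir: south, and observe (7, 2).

Calling maze.sense on dir: west, → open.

Calling stack.push on x: west, — result: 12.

Using maze.move on dir: west, and see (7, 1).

I invoke maze.sense on dir: south, giving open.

Then stack.push on x: south, → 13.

Now I run maze.move on dir: south, giving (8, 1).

Then maze.sense on dir: west, giving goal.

I run maze.move on dir: west, which returns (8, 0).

Answer: (8, 0)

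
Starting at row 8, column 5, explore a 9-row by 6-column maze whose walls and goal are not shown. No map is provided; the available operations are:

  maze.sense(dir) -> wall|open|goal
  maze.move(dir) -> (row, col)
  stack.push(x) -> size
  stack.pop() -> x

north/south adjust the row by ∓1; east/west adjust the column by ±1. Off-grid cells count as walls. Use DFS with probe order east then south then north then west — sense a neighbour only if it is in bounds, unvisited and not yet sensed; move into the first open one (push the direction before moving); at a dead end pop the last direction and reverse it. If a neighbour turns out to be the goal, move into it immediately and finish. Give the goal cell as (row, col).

Act: maze.sense[dir→north]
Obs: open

Act: stack.push[x→north]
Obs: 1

Act: maze.move[dir→north]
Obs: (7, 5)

Act: maze.sense[dir→north]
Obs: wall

Act: maze.sense[dir→west]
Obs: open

Act: stack.push[x→west]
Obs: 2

Act: maze.move[dir→west]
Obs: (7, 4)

Act: maze.sense[dir→south]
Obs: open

Act: stack.push[x→south]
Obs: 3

Act: maze.move[dir→south]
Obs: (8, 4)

Act: maze.sense[dir→west]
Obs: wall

Act: stack.pop[]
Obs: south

Act: maze.move[dir→north]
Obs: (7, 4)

Act: maze.sense[dir→north]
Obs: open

Act: stack.push[x→north]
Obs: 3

Act: maze.move[dir→north]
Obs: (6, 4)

Act: maze.sense[dir→north]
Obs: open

Act: stack.push[x→north]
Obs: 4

Act: maze.move[dir→north]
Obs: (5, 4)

Act: maze.sense[dir→east]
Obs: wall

Act: maze.sense[dir→north]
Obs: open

Act: stack.push[x→north]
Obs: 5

Act: maze.move[dir→north]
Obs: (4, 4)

Act: maze.sense[dir→east]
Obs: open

Act: stack.push[x→east]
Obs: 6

Act: maze.move[dir→east]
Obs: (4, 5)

Act: maze.sense[dir→north]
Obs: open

Act: stack.push[x→north]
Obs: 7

Act: maze.move[dir→north]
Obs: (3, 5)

Act: maze.sense[dir→north]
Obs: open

Act: stack.push[x→north]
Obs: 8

Act: maze.move[dir→north]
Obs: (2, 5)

Act: maze.sense[dir→north]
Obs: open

Act: stack.push[x→north]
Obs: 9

Act: maze.move[dir→north]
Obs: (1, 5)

Act: maze.sense[dir→north]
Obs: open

Act: stack.push[x→north]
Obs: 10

Act: maze.move[dir→north]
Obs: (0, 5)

Act: maze.sense[dir→west]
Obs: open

Act: stack.push[x→west]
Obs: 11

Act: maze.move[dir→west]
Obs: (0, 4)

Act: maze.sense[dir→south]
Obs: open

Act: stack.push[x→south]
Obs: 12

Act: maze.move[dir→south]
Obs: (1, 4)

Act: maze.sense[dir→south]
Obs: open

Act: stack.push[x→south]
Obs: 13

Act: maze.move[dir→south]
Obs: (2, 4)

Act: maze.sense[dir→south]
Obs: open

Act: stack.push[x→south]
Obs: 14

Act: maze.move[dir→south]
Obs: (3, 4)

Act: maze.sense[dir→west]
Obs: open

Act: stack.push[x→west]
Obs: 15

Act: maze.move[dir→west]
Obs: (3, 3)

Act: maze.sense[dir→south]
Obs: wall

Act: maze.sense[dir→north]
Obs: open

Act: stack.push[x→north]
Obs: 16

Act: maze.move[dir→north]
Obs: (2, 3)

Act: maze.sense[dir→north]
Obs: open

Act: stack.push[x→north]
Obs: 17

Act: maze.move[dir→north]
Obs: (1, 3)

Act: maze.sense[dir→north]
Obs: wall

Act: maze.sense[dir→west]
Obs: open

Act: stack.push[x→west]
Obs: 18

Act: maze.move[dir→west]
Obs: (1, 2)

Act: maze.sense[dir→south]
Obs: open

Act: stack.push[x→south]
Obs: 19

Act: maze.move[dir→south]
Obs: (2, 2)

Act: maze.sense[dir→south]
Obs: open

Act: stack.push[x→south]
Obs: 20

Act: maze.move[dir→south]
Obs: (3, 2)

Act: maze.sense[dir→south]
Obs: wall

Act: maze.sense[dir→west]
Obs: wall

Act: stack.pop[]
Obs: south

Act: maze.move[dir→north]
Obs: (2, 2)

Act: maze.sense[dir→west]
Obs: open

Act: stack.push[x→west]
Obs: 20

Act: maze.move[dir→west]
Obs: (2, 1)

Act: maze.sense[dir→north]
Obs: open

Act: stack.push[x→north]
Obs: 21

Act: maze.move[dir→north]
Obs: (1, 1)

Act: maze.sense[dir→north]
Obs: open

Act: stack.push[x→north]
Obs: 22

Act: maze.move[dir→north]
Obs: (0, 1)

Act: maze.sense[dir→east]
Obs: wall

Act: maze.sense[dir→west]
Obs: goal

Act: maze.move[dir→west]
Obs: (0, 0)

Answer: (0, 0)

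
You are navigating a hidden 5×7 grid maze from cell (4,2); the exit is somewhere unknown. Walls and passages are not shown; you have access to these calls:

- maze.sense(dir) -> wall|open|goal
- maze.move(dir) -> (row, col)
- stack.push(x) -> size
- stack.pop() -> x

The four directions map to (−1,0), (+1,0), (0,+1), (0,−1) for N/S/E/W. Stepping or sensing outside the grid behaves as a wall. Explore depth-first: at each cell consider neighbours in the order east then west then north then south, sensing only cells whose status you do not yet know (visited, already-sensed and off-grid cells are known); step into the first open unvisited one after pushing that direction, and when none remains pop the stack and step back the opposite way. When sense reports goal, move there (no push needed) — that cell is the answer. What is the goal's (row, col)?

> sense dir: east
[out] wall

> sense dir: west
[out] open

> push x: west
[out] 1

> move dir: west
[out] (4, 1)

> sense dir: west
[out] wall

> sense dir: north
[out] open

> push x: north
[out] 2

> move dir: north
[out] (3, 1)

> sense dir: east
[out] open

> push x: east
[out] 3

> move dir: east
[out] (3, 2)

> sense dir: east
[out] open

> push x: east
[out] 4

> move dir: east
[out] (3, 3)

> sense dir: east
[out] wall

> sense dir: north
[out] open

> push x: north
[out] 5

> move dir: north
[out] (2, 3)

> sense dir: east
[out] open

> push x: east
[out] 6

> move dir: east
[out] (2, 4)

> sense dir: east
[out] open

> push x: east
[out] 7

> move dir: east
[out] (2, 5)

> sense dir: east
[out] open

> push x: east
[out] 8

> move dir: east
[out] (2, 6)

> sense dir: north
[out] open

> push x: north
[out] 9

> move dir: north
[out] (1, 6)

> sense dir: west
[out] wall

> sense dir: north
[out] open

> push x: north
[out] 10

> move dir: north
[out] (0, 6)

> sense dir: west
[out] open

> push x: west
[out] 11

> move dir: west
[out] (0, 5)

> sense dir: west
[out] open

> push x: west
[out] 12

> move dir: west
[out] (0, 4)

> sense dir: west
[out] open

> push x: west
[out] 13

> move dir: west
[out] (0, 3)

> sense dir: west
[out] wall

> sense dir: south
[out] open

> push x: south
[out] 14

> move dir: south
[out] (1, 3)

> sense dir: east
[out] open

> push x: east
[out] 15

> move dir: east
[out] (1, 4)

> pop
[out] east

> move dir: west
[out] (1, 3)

> sense dir: west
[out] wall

> pop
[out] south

> move dir: north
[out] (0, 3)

> pop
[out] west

> move dir: east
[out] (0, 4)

> pop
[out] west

> move dir: east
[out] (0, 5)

> pop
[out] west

> move dir: east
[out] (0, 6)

> pop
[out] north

> move dir: south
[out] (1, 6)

> pop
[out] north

> move dir: south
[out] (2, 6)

> sense dir: south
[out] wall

> pop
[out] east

> move dir: west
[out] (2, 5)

> sense dir: south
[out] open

> push x: south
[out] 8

> move dir: south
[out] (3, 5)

> sense dir: south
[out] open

> push x: south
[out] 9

> move dir: south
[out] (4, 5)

> sense dir: east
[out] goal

> move dir: east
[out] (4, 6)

Answer: (4, 6)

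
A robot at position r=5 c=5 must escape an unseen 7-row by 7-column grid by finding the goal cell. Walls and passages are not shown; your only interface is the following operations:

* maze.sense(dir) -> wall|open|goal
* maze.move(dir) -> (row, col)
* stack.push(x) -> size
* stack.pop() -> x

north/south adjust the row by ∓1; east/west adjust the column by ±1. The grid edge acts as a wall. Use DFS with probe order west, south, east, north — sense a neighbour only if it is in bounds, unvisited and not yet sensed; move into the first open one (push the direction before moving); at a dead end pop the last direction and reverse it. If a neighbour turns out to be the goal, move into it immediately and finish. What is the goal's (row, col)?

Next I call sense passing west, — result: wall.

Then sense passing south, and observe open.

I use push passing south, → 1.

I run move passing south, and see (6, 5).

Now I run sense passing west, — result: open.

Then push passing west, yielding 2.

Calling move passing west, and observe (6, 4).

I invoke sense passing west, : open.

Then push passing west, and observe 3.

Invoking move passing west, yielding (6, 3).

Now I run sense passing west, and observe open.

I invoke push passing west, : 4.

Using move passing west, — result: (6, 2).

I use sense passing west, and get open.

I use push passing west, → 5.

I run move passing west, — result: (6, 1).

I try sense passing west, — result: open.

I call push passing west, giving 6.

Then move passing west, — result: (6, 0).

Then sense passing north, giving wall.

I invoke pop(), — result: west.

Invoking move passing east, yielding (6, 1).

I invoke sense passing north, → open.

I run push passing north, → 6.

Next I call move passing north, : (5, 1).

I use sense passing east, and observe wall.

I try sense passing north, which returns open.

Now I run push passing north, and get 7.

Calling move passing north, : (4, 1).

Calling sense passing west, : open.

Invoking push passing west, and get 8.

I use move passing west, : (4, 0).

I use sense passing north, yielding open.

Now I run push passing north, : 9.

Using move passing north, → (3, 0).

Next I call sense passing east, giving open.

Next I call push passing east, yielding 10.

Now I run move passing east, yielding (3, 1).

I run sense passing east, and see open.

Using push passing east, — result: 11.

I invoke move passing east, and observe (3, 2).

I invoke sense passing south, → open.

Now I run push passing south, and see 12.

I run move passing south, and see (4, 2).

Now I run sense passing east, giving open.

Calling push passing east, and get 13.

I use move passing east, and see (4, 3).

I run sense passing south, and observe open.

I run push passing south, → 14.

I use move passing south, : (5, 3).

Then pop, yielding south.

I try move passing north, and see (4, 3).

Next I call sense passing east, — result: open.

Next I call push passing east, yielding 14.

Now I run move passing east, → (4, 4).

I call sense passing east, yielding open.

I use push passing east, which returns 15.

Invoking move passing east, and get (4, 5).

I invoke sense passing east, yielding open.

Invoking push passing east, — result: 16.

I try move passing east, yielding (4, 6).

Calling sense passing south, → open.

Invoking push passing south, giving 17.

I try move passing south, and observe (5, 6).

Then sense passing south, → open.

I use push passing south, which returns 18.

Then move passing south, giving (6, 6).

I run pop(), and see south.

Then move passing north, : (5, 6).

I run pop, and observe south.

I try move passing north, and observe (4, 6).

Then sense passing north, : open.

I run push passing north, and get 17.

Now I run move passing north, yielding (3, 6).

Using sense passing west, which returns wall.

Invoking sense passing north, yielding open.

I try push passing north, which returns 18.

I run move passing north, and get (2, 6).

I invoke sense passing west, which returns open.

Next I call push passing west, : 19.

I invoke move passing west, — result: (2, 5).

I run sense passing west, giving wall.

I try sense passing north, and get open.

I use push passing north, which returns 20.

Calling move passing north, → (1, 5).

Then sense passing west, and see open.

I run push passing west, : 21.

Using move passing west, → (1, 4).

I invoke sense passing west, — result: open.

Then push passing west, and get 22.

Using move passing west, and observe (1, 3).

Now I run sense passing west, which returns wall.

Next I call sense passing south, and get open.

I run push passing south, giving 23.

I call move passing south, — result: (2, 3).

Next I call sense passing west, → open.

I use push passing west, and observe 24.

I call move passing west, yielding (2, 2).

Using sense passing west, yielding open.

Now I run push passing west, which returns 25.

I use move passing west, and get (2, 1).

Then sense passing west, and get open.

I run push passing west, and see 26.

Then move passing west, yielding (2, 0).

Calling sense passing north, → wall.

I invoke pop, and get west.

Invoking move passing east, which returns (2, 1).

Using sense passing north, giving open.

Using push passing north, and get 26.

Next I call move passing north, yielding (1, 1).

I try sense passing north, — result: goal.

I use move passing north, and see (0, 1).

Answer: (0, 1)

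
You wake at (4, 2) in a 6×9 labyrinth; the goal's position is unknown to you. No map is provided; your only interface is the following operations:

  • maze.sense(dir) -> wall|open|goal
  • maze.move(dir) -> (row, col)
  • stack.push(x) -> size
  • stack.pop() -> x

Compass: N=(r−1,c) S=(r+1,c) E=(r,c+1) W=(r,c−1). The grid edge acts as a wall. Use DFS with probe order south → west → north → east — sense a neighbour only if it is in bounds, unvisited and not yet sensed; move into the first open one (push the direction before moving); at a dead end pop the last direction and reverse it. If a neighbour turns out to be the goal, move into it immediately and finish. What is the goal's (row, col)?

CALL sense[south]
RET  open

CALL push[south]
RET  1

CALL move[south]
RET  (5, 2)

CALL sense[west]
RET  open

CALL push[west]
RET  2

CALL move[west]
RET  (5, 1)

CALL sense[west]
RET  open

CALL push[west]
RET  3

CALL move[west]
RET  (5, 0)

CALL sense[north]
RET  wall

CALL pop[]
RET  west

CALL move[east]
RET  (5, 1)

CALL sense[north]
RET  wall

CALL pop[]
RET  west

CALL move[east]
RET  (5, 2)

CALL sense[east]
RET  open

CALL push[east]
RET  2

CALL move[east]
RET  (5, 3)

CALL sense[north]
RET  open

CALL push[north]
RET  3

CALL move[north]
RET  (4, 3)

CALL sense[north]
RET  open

CALL push[north]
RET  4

CALL move[north]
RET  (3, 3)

CALL sense[west]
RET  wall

CALL sense[north]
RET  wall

CALL sense[east]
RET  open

CALL push[east]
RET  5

CALL move[east]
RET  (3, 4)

CALL sense[south]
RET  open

CALL push[south]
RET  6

CALL move[south]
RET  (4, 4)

CALL sense[south]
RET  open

CALL push[south]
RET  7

CALL move[south]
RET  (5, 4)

CALL sense[east]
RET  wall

CALL pop[]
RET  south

CALL move[north]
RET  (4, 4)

CALL sense[east]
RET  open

CALL push[east]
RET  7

CALL move[east]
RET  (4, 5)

CALL sense[north]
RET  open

CALL push[north]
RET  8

CALL move[north]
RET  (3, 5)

CALL sense[north]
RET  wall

CALL sense[east]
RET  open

CALL push[east]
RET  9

CALL move[east]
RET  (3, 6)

CALL sense[south]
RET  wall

CALL sense[north]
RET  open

CALL push[north]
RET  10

CALL move[north]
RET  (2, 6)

CALL sense[north]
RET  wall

CALL sense[east]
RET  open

CALL push[east]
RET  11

CALL move[east]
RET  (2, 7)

CALL sense[south]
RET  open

CALL push[south]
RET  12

CALL move[south]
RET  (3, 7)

CALL sense[south]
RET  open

CALL push[south]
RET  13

CALL move[south]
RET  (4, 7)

CALL sense[south]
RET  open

CALL push[south]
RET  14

CALL move[south]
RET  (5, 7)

CALL sense[west]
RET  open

CALL push[west]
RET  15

CALL move[west]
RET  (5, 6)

CALL pop[]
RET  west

CALL move[east]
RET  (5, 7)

CALL sense[east]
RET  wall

CALL pop[]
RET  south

CALL move[north]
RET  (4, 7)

CALL sense[east]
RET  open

CALL push[east]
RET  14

CALL move[east]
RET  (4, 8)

CALL sense[north]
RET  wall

CALL pop[]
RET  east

CALL move[west]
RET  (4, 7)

CALL pop[]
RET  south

CALL move[north]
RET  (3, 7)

CALL pop[]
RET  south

CALL move[north]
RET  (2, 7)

CALL sense[north]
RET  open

CALL push[north]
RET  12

CALL move[north]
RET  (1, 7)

CALL sense[north]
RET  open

CALL push[north]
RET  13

CALL move[north]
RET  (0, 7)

CALL sense[west]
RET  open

CALL push[west]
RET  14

CALL move[west]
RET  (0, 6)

CALL sense[west]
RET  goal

CALL move[west]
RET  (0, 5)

Answer: (0, 5)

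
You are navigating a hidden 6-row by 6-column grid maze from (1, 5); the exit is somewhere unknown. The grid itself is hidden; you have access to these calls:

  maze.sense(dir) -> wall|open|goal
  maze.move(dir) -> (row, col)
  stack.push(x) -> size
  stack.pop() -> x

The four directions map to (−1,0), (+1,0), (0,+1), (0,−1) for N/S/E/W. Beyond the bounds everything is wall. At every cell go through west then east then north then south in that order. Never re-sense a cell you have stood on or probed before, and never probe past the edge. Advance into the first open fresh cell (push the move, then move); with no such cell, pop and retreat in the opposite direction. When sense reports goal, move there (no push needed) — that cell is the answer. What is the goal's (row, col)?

==> sense(dir→west)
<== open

==> push(x→west)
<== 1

==> move(dir→west)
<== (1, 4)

==> sense(dir→west)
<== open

==> push(x→west)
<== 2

==> move(dir→west)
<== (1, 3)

==> sense(dir→west)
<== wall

==> sense(dir→north)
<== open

==> push(x→north)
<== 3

==> move(dir→north)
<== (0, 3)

==> sense(dir→west)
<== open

==> push(x→west)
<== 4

==> move(dir→west)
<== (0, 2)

==> sense(dir→west)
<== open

==> push(x→west)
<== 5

==> move(dir→west)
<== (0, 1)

==> sense(dir→west)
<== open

==> push(x→west)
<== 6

==> move(dir→west)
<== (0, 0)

==> sense(dir→south)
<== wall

==> pop()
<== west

==> move(dir→east)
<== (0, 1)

==> sense(dir→south)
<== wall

==> pop()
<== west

==> move(dir→east)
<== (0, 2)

==> pop()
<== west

==> move(dir→east)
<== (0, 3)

==> sense(dir→east)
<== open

==> push(x→east)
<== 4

==> move(dir→east)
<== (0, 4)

==> sense(dir→east)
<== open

==> push(x→east)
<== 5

==> move(dir→east)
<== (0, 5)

==> pop()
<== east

==> move(dir→west)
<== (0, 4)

==> pop()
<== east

==> move(dir→west)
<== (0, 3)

==> pop()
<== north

==> move(dir→south)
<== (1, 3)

==> sense(dir→south)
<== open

==> push(x→south)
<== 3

==> move(dir→south)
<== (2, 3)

==> sense(dir→west)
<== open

==> push(x→west)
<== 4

==> move(dir→west)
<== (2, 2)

==> sense(dir→west)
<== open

==> push(x→west)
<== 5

==> move(dir→west)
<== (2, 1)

==> sense(dir→west)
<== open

==> push(x→west)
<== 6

==> move(dir→west)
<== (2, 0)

==> sense(dir→south)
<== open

==> push(x→south)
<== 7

==> move(dir→south)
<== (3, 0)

==> sense(dir→east)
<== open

==> push(x→east)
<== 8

==> move(dir→east)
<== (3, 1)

==> sense(dir→east)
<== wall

==> sense(dir→south)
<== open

==> push(x→south)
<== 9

==> move(dir→south)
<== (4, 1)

==> sense(dir→west)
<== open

==> push(x→west)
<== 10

==> move(dir→west)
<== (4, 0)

==> sense(dir→south)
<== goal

==> move(dir→south)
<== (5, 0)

Answer: (5, 0)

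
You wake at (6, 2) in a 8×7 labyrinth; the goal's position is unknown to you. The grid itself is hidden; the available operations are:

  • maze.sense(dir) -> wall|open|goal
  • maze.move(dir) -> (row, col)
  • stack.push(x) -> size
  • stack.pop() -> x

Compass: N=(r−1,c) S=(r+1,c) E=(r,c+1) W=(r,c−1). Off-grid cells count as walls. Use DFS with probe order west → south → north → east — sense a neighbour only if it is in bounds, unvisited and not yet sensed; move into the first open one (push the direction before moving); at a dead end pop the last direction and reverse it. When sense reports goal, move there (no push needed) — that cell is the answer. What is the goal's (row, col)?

$ sense dir='west'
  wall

$ sense dir='south'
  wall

$ sense dir='north'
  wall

$ sense dir='east'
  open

$ push x='east'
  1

$ move dir='east'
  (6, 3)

$ sense dir='south'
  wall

$ sense dir='north'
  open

$ push x='north'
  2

$ move dir='north'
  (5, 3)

$ sense dir='north'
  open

$ push x='north'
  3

$ move dir='north'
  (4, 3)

$ sense dir='west'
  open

$ push x='west'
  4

$ move dir='west'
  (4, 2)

$ sense dir='west'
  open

$ push x='west'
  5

$ move dir='west'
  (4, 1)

$ sense dir='west'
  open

$ push x='west'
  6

$ move dir='west'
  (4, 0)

$ sense dir='south'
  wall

$ sense dir='north'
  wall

$ pop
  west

$ move dir='east'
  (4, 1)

$ sense dir='south'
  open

$ push x='south'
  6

$ move dir='south'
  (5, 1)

$ pop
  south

$ move dir='north'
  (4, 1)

$ sense dir='north'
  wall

$ pop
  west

$ move dir='east'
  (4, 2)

$ sense dir='north'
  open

$ push x='north'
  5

$ move dir='north'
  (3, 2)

$ sense dir='north'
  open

$ push x='north'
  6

$ move dir='north'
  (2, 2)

$ sense dir='west'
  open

$ push x='west'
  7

$ move dir='west'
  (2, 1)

$ sense dir='west'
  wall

$ sense dir='north'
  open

$ push x='north'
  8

$ move dir='north'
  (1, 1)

$ sense dir='west'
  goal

$ move dir='west'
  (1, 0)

Answer: (1, 0)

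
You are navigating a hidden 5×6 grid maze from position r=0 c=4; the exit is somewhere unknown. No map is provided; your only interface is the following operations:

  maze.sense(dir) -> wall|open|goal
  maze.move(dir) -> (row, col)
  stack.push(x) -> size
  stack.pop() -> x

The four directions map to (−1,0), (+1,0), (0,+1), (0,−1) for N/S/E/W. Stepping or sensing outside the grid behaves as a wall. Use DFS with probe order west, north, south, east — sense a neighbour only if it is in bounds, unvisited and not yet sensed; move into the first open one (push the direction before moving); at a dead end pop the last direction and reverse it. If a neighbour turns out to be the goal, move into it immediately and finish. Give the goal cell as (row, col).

Act: maze.sense[dir='west']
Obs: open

Act: stack.push[x='west']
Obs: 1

Act: maze.move[dir='west']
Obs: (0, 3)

Act: maze.sense[dir='west']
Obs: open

Act: stack.push[x='west']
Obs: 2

Act: maze.move[dir='west']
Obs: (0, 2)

Act: maze.sense[dir='west']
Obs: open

Act: stack.push[x='west']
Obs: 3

Act: maze.move[dir='west']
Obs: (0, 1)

Act: maze.sense[dir='west']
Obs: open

Act: stack.push[x='west']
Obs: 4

Act: maze.move[dir='west']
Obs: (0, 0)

Act: maze.sense[dir='south']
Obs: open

Act: stack.push[x='south']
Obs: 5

Act: maze.move[dir='south']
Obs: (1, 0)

Act: maze.sense[dir='south']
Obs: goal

Act: maze.move[dir='south']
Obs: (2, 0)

Answer: (2, 0)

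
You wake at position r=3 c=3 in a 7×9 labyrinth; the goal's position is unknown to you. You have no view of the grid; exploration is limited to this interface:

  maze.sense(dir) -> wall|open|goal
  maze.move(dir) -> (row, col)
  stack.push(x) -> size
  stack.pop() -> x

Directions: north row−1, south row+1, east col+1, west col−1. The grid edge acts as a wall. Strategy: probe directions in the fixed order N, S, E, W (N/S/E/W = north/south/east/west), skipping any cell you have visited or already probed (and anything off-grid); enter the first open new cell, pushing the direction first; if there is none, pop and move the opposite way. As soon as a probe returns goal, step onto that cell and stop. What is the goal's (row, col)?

Action: sense[dir: north]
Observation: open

Action: push[x: north]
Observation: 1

Action: move[dir: north]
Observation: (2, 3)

Action: sense[dir: north]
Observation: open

Action: push[x: north]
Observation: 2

Action: move[dir: north]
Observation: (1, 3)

Action: sense[dir: north]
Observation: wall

Action: sense[dir: east]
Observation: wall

Action: sense[dir: west]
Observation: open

Action: push[x: west]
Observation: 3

Action: move[dir: west]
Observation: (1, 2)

Action: sense[dir: north]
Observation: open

Action: push[x: north]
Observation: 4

Action: move[dir: north]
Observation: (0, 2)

Action: sense[dir: west]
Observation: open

Action: push[x: west]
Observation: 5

Action: move[dir: west]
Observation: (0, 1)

Action: sense[dir: south]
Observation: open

Action: push[x: south]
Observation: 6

Action: move[dir: south]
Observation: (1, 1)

Action: sense[dir: south]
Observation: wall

Action: sense[dir: west]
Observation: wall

Action: pop[]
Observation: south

Action: move[dir: north]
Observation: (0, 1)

Action: sense[dir: west]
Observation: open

Action: push[x: west]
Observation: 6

Action: move[dir: west]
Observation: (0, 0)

Action: pop[]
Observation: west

Action: move[dir: east]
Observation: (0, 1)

Action: pop[]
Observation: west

Action: move[dir: east]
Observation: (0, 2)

Action: pop[]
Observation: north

Action: move[dir: south]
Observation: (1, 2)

Action: sense[dir: south]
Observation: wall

Action: pop[]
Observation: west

Action: move[dir: east]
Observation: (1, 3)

Action: pop[]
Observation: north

Action: move[dir: south]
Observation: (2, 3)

Action: sense[dir: east]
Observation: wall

Action: pop[]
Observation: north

Action: move[dir: south]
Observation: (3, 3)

Action: sense[dir: south]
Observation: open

Action: push[x: south]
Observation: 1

Action: move[dir: south]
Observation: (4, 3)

Action: sense[dir: south]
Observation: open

Action: push[x: south]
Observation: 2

Action: move[dir: south]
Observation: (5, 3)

Action: sense[dir: south]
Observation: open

Action: push[x: south]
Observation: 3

Action: move[dir: south]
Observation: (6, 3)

Action: sense[dir: east]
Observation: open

Action: push[x: east]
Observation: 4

Action: move[dir: east]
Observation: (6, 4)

Action: sense[dir: north]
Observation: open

Action: push[x: north]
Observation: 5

Action: move[dir: north]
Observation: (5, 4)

Action: sense[dir: north]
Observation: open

Action: push[x: north]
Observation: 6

Action: move[dir: north]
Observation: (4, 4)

Action: sense[dir: north]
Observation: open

Action: push[x: north]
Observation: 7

Action: move[dir: north]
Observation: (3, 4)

Action: sense[dir: east]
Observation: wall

Action: pop[]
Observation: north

Action: move[dir: south]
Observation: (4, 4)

Action: sense[dir: east]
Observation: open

Action: push[x: east]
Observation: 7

Action: move[dir: east]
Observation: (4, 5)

Action: sense[dir: south]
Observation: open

Action: push[x: south]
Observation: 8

Action: move[dir: south]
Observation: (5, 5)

Action: sense[dir: south]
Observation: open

Action: push[x: south]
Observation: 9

Action: move[dir: south]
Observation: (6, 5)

Action: sense[dir: east]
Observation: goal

Action: move[dir: east]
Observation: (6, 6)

Answer: (6, 6)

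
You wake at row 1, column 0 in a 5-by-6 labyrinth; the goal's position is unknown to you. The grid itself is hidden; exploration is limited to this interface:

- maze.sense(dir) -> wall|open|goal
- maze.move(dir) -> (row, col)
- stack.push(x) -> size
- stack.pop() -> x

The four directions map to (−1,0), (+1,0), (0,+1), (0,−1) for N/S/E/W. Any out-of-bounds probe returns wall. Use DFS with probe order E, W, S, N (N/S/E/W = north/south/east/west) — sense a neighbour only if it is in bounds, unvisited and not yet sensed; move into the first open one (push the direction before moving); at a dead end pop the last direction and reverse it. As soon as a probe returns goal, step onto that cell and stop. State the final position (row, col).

>>> maze.sense east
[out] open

>>> stack.push east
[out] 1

>>> maze.move east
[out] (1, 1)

>>> maze.sense east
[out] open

>>> stack.push east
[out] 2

>>> maze.move east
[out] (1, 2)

>>> maze.sense east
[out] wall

>>> maze.sense south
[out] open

>>> stack.push south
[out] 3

>>> maze.move south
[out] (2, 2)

>>> maze.sense east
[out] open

>>> stack.push east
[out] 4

>>> maze.move east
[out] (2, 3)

>>> maze.sense east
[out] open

>>> stack.push east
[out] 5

>>> maze.move east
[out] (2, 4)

>>> maze.sense east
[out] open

>>> stack.push east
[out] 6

>>> maze.move east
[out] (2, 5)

>>> maze.sense south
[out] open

>>> stack.push south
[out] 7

>>> maze.move south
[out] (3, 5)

>>> maze.sense west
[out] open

>>> stack.push west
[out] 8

>>> maze.move west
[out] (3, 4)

>>> maze.sense west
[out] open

>>> stack.push west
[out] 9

>>> maze.move west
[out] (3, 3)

>>> maze.sense west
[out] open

>>> stack.push west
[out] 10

>>> maze.move west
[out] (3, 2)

>>> maze.sense west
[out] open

>>> stack.push west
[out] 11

>>> maze.move west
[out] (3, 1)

>>> maze.sense west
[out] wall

>>> maze.sense south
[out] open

>>> stack.push south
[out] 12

>>> maze.move south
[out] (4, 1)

>>> maze.sense east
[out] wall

>>> maze.sense west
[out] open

>>> stack.push west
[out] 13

>>> maze.move west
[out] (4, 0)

>>> stack.pop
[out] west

>>> maze.move east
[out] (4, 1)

>>> stack.pop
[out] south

>>> maze.move north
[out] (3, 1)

>>> maze.sense north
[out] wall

>>> stack.pop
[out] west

>>> maze.move east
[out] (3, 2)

>>> stack.pop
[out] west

>>> maze.move east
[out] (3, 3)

>>> maze.sense south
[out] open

>>> stack.push south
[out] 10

>>> maze.move south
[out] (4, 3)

>>> maze.sense east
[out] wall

>>> stack.pop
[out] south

>>> maze.move north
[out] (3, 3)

>>> stack.pop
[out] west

>>> maze.move east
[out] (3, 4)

>>> stack.pop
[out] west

>>> maze.move east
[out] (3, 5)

>>> maze.sense south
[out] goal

>>> maze.move south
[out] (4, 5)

Answer: (4, 5)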